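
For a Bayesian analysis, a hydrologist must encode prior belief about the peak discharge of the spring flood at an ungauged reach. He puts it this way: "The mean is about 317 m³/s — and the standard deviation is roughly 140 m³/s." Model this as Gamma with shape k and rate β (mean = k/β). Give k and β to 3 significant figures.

k ≈ 5.13, β ≈ 0.0162

For Gamma(k, rate β): mean = k/β, variance = k/β², so CV = 1/√k.
CV = SD/mean = 140/317 = 0.4416, hence k = 1/CV² = 5.13.
Then β = k/mean = 5.13/317 = 0.0162.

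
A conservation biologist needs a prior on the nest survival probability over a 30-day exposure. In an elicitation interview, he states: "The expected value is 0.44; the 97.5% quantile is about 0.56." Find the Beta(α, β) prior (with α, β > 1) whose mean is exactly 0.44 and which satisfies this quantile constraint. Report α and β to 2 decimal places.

α ≈ 29.13, β ≈ 37.07

With mean 0.44 fixed, write α = 0.44s, β = 0.56s where s = α+β.
Need P(θ < 0.56) = 0.975 under Beta(0.44s, 0.56s). Normal approximation: (q−m)/√(m(1−m)/s) ≈ z_{0.975} = 1.96, so s ≈ 0.44·0.56·(1.96)²/(0.56−0.44)² = 65.7.
At s = 65.7: P(θ<0.56) ≈ 0.975. Adjusting to match 0.975 gives s ≈ 66.20.
So α = 0.44·66.20 ≈ 29.13, β = 0.56·66.20 ≈ 37.07.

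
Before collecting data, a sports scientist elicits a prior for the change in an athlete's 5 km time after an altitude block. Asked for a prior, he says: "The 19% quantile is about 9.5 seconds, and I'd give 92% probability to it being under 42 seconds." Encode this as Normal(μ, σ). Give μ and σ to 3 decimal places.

μ = 21.998, σ = 14.236

For Normal(μ,σ), the p-quantile is μ + z_p·σ. Here z_{0.19} = -0.8779, z_{0.92} = 1.405.
So 9.5 = μ − 0.8779σ and 42 = μ + 1.405σ.
Subtracting: σ = (42 − 9.5)/(1.405 − (-0.8779)) = 14.236.
Then μ = 9.5 − (-0.8779)·14.236 = 21.998.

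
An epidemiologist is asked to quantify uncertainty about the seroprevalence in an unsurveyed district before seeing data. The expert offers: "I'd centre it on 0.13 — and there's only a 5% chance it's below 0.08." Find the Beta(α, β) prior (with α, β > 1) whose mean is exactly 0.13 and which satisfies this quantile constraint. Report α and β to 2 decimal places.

α ≈ 13.32, β ≈ 89.14

With mean 0.13 fixed, write α = 0.13s, β = 0.87s where s = α+β.
Need P(θ < 0.08) = 0.05 under Beta(0.13s, 0.87s). Normal approximation: (q−m)/√(m(1−m)/s) ≈ z_{0.05} = -1.64, so s ≈ 0.13·0.87·(-1.64)²/(0.08−0.13)² = 122.4.
At s = 122.4: P(θ<0.08) ≈ 0.035. Adjusting to match 0.05 gives s ≈ 102.46.
So α = 0.13·102.46 ≈ 13.32, β = 0.87·102.46 ≈ 89.14.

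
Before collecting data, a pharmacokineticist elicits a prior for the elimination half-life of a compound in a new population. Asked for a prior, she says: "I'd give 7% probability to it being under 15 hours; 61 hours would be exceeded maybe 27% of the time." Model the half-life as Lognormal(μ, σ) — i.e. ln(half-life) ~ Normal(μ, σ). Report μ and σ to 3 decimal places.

If T ~ Lognormal(μ,σ) then ln T ~ Normal(μ,σ), so the p-quantile of ln T is μ + z_p·σ.
ln(15) = 2.708 and ln(61) = 4.111; z_{0.07} = -1.476, z_{0.73} = 0.6128.
σ = (4.111 − 2.708)/(0.6128 − (-1.476)) = 0.672.
μ = 2.708 − (-1.476)·0.672 = 3.699.

μ ≈ 3.699, σ ≈ 0.672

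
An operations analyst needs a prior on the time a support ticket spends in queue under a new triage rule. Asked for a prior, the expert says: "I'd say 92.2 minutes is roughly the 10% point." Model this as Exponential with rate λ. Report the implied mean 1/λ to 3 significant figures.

P(T < 92.2) = 1 − e^(−λ·92.2) = 0.1, so λ = −ln(1−0.1)/92.2 = −ln(0.9)/92.2 = 0.00114.
Mean = 1/λ = 875 minutes.

mean ≈ 875 minutes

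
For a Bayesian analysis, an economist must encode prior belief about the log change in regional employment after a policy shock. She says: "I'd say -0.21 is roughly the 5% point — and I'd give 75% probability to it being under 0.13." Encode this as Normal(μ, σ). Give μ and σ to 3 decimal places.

μ = 0.031, σ = 0.147

For Normal(μ,σ), the p-quantile is μ + z_p·σ. Here z_{0.05} = -1.645, z_{0.75} = 0.6745.
So -0.21 = μ − 1.645σ and 0.13 = μ + 0.6745σ.
Subtracting: σ = (0.13 − -0.21)/(0.6745 − (-1.645)) = 0.147.
Then μ = -0.21 − (-1.645)·0.147 = 0.031.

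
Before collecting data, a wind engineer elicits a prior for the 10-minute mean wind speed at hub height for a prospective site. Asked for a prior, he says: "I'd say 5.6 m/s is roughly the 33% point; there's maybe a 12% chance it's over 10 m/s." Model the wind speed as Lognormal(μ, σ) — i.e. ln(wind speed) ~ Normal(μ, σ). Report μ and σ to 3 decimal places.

If T ~ Lognormal(μ,σ) then ln T ~ Normal(μ,σ), so the p-quantile of ln T is μ + z_p·σ.
ln(5.6) = 1.723 and ln(10) = 2.303; z_{0.33} = -0.4399, z_{0.88} = 1.175.
σ = (2.303 − 1.723)/(1.175 − (-0.4399)) = 0.359.
μ = 1.723 − (-0.4399)·0.359 = 1.881.

μ ≈ 1.881, σ ≈ 0.359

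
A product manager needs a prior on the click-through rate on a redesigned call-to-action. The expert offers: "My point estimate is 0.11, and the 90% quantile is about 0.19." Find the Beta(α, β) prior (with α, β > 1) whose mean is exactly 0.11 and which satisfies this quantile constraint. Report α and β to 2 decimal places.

With mean 0.11 fixed, write α = 0.11s, β = 0.89s where s = α+β.
Need P(θ < 0.19) = 0.9 under Beta(0.11s, 0.89s). Normal approximation: (q−m)/√(m(1−m)/s) ≈ z_{0.9} = 1.28, so s ≈ 0.11·0.89·(1.28)²/(0.19−0.11)² = 25.1.
At s = 25.1: P(θ<0.19) ≈ 0.893. Adjusting to match 0.9 gives s ≈ 27.34.
So α = 0.11·27.34 ≈ 3.01, β = 0.89·27.34 ≈ 24.34.

α ≈ 3.01, β ≈ 24.34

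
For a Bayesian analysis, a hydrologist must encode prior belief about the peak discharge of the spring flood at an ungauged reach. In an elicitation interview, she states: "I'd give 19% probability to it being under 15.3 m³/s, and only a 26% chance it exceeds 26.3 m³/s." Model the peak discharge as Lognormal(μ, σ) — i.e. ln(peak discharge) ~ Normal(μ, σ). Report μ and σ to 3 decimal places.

μ ≈ 3.040, σ ≈ 0.356

If T ~ Lognormal(μ,σ) then ln T ~ Normal(μ,σ), so the p-quantile of ln T is μ + z_p·σ.
ln(15.3) = 2.728 and ln(26.3) = 3.27; z_{0.19} = -0.8779, z_{0.74} = 0.6433.
σ = (3.27 − 2.728)/(0.6433 − (-0.8779)) = 0.356.
μ = 2.728 − (-0.8779)·0.356 = 3.040.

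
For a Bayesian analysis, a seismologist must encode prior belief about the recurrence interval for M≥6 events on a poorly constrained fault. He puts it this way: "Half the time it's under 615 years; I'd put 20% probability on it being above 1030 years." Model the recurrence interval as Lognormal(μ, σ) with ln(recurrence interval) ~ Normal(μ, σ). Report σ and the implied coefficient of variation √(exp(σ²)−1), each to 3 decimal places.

σ ≈ 0.613, CV ≈ 0.675

If T ~ Lognormal(μ,σ) then ln T ~ Normal(μ,σ), so the p-quantile of ln T is μ + z_p·σ.
ln(615) = 6.422 and ln(1030) = 6.937; z_{0.5} = 0, z_{0.8} = 0.8416.
σ = (6.937 − 6.422)/(0.8416 − (0)) = 0.613.
μ = 6.422 − (0)·0.613 = 6.422.
CV = √(exp(σ²)−1) = √(exp(0.3754)−1) = 0.675.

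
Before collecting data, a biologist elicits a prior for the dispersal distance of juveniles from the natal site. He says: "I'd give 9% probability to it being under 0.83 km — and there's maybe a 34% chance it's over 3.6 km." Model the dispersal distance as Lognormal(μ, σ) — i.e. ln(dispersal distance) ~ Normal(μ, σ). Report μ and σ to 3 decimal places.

If T ~ Lognormal(μ,σ) then ln T ~ Normal(μ,σ), so the p-quantile of ln T is μ + z_p·σ.
ln(0.83) = -0.1863 and ln(3.6) = 1.281; z_{0.09} = -1.341, z_{0.66} = 0.4125.
σ = (1.281 − -0.1863)/(0.4125 − (-1.341)) = 0.837.
μ = -0.1863 − (-1.341)·0.837 = 0.936.

μ ≈ 0.936, σ ≈ 0.837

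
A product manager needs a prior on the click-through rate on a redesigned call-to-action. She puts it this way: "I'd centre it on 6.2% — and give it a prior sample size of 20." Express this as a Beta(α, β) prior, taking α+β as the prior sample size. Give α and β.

α = 1.24, β = 18.76

Under the effective-sample-size interpretation, Beta(α, β) has prior mean α/(α+β) and prior sample size α+β.
So α+β = 20 and α/(α+β) = 0.062, giving α = 0.062·20 = 1.24 and β = 20 − 1.24 = 18.76.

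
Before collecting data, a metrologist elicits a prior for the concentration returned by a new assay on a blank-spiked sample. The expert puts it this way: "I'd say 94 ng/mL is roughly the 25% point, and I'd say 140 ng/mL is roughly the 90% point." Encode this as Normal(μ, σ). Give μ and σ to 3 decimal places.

μ = 109.862, σ = 23.517

The p-quantile of Normal(μ,σ) is μ + z_p·σ, with z_{0.25} = -0.6745 and z_{0.9} = 1.282.
Eliminate σ: μ = (z₂·x₁ − z₁·x₂)/(z₂ − z₁) = (1.282·94 − (-0.6745)·140)/1.956 = 109.862.
Then σ = (x₂ − x₁)/(z₂ − z₁) = (140 − 94)/1.956 = 23.517.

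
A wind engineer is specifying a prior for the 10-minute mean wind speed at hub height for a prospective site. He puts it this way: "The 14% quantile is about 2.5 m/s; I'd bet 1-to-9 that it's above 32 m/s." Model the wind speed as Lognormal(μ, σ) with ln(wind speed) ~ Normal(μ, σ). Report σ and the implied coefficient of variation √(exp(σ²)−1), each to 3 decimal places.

If T ~ Lognormal(μ,σ) then ln T ~ Normal(μ,σ), so the p-quantile of ln T is μ + z_p·σ.
ln(2.5) = 0.9163 and ln(32) = 3.466; z_{0.14} = -1.08, z_{0.9} = 1.282.
σ = (3.466 − 0.9163)/(1.282 − (-1.08)) = 1.079.
μ = 0.9163 − (-1.08)·1.079 = 2.082.
CV = √(exp(σ²)−1) = √(exp(1.1651)−1) = 1.485.

σ ≈ 1.079, CV ≈ 1.485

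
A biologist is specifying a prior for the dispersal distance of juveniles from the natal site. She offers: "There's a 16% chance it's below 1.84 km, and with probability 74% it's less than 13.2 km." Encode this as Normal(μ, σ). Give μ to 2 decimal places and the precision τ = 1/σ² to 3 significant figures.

μ = 8.74, τ = 0.0208

For Normal(μ,σ), the p-quantile is μ + z_p·σ. Here z_{0.16} = -0.9945, z_{0.74} = 0.6433.
So 1.84 = μ − 0.9945σ and 13.2 = μ + 0.6433σ.
Subtracting: σ = (13.2 − 1.84)/(0.6433 − (-0.9945)) = 6.94.
Then μ = 1.84 − (-0.9945)·6.94 = 8.74.
Precision τ = 1/σ² = 1/6.936² = 0.0208.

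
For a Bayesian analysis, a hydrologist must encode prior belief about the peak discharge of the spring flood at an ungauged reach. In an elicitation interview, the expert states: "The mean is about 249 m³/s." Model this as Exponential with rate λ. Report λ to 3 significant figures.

λ ≈ 0.00402

Exponential mean = 1/λ, so λ = 1/249.0 = 0.00402.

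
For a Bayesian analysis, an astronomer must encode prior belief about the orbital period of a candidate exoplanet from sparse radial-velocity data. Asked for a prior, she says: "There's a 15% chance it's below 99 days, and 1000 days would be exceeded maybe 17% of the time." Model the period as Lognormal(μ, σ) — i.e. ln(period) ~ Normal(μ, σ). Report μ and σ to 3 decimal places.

If T ~ Lognormal(μ,σ) then ln T ~ Normal(μ,σ), so the p-quantile of ln T is μ + z_p·σ.
ln(99) = 4.595 and ln(1000) = 6.908; z_{0.15} = -1.036, z_{0.83} = 0.9542.
σ = (6.908 − 4.595)/(0.9542 − (-1.036)) = 1.162.
μ = 4.595 − (-1.036)·1.162 = 5.799.

μ ≈ 5.799, σ ≈ 1.162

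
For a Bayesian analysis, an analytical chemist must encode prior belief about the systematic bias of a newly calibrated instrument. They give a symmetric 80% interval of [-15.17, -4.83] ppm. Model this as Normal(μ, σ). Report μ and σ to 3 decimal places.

μ = -10.000, σ = 4.034

A symmetric 80% interval runs μ ± z·σ with z = 1.282.
Half-width = 5.17, so σ = 5.17/1.282 = 4.034.
μ is the interval midpoint, -10.000.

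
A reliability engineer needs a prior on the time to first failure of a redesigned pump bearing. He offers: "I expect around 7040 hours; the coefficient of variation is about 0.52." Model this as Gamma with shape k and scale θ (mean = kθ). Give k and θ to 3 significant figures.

k ≈ 3.7, θ ≈ 1900

For Gamma(k, scale θ): mean = kθ, variance = kθ², so CV = 1/√k.
CV = 0.52, hence k = 1/CV² = 3.7.
Then θ = mean/k = 7040/3.7 = 1900.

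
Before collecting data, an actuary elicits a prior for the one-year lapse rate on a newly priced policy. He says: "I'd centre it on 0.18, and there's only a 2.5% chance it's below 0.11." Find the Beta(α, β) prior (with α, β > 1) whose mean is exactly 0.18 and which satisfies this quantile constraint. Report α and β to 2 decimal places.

α ≈ 17.16, β ≈ 78.19

With mean 0.18 fixed, write α = 0.18s, β = 0.82s where s = α+β.
Need P(θ < 0.11) = 0.025 under Beta(0.18s, 0.82s). Normal approximation: (q−m)/√(m(1−m)/s) ≈ z_{0.025} = -1.96, so s ≈ 0.18·0.82·(-1.96)²/(0.11−0.18)² = 115.7.
At s = 115.7: P(θ<0.11) ≈ 0.015. Adjusting to match 0.025 gives s ≈ 95.36.
So α = 0.18·95.36 ≈ 17.16, β = 0.82·95.36 ≈ 78.19.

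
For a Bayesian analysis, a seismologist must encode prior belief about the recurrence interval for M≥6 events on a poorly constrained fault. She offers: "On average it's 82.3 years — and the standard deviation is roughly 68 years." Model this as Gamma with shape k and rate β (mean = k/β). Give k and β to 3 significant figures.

k ≈ 1.46, β ≈ 0.0178

For Gamma(k, rate β): mean = k/β, variance = k/β², so CV = 1/√k.
CV = SD/mean = 68/82.3 = 0.8262, hence k = 1/CV² = 1.46.
Then β = k/mean = 1.46/82.3 = 0.0178.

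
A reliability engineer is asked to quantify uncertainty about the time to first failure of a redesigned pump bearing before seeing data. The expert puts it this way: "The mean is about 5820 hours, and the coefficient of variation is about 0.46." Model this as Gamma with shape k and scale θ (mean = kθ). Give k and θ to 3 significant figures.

For Gamma(k, scale θ): mean = kθ, variance = kθ², so CV = 1/√k.
CV = 0.46, hence k = 1/CV² = 4.73.
Then θ = mean/k = 5820/4.73 = 1230.

k ≈ 4.73, θ ≈ 1230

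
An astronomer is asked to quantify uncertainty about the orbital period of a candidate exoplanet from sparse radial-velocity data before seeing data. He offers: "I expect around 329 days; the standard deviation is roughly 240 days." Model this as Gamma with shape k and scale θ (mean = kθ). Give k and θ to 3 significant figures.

k ≈ 1.88, θ ≈ 175

For Gamma(k, scale θ): mean = kθ, variance = kθ², so CV = 1/√k.
CV = SD/mean = 240/329 = 0.7295, hence k = 1/CV² = 1.88.
Then θ = mean/k = 329/1.88 = 175.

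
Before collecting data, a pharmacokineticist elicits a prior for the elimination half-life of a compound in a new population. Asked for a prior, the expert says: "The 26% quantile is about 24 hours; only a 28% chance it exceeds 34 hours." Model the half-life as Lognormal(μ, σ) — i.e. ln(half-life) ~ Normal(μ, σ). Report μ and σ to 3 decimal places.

If T ~ Lognormal(μ,σ) then ln T ~ Normal(μ,σ), so the p-quantile of ln T is μ + z_p·σ.
ln(24) = 3.178 and ln(34) = 3.526; z_{0.26} = -0.6433, z_{0.72} = 0.5828.
σ = (3.526 − 3.178)/(0.5828 − (-0.6433)) = 0.284.
μ = 3.178 − (-0.6433)·0.284 = 3.361.

μ ≈ 3.361, σ ≈ 0.284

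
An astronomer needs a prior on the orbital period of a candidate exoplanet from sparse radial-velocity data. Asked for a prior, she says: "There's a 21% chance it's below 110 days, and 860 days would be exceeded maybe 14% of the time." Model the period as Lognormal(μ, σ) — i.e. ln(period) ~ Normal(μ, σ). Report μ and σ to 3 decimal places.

μ ≈ 5.579, σ ≈ 1.090

If T ~ Lognormal(μ,σ) then ln T ~ Normal(μ,σ), so the p-quantile of ln T is μ + z_p·σ.
ln(110) = 4.7 and ln(860) = 6.757; z_{0.21} = -0.8064, z_{0.86} = 1.08.
σ = (6.757 − 4.7)/(1.08 − (-0.8064)) = 1.090.
μ = 4.7 − (-0.8064)·1.090 = 5.579.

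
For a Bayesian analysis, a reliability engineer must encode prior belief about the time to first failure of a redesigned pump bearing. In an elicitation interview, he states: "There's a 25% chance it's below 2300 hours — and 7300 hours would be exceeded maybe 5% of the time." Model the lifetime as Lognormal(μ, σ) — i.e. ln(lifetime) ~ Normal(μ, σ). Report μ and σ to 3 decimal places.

If T ~ Lognormal(μ,σ) then ln T ~ Normal(μ,σ), so the p-quantile of ln T is μ + z_p·σ.
ln(2300) = 7.741 and ln(7300) = 8.896; z_{0.25} = -0.6745, z_{0.95} = 1.645.
σ = (8.896 − 7.741)/(1.645 − (-0.6745)) = 0.498.
μ = 7.741 − (-0.6745)·0.498 = 8.077.

μ ≈ 8.077, σ ≈ 0.498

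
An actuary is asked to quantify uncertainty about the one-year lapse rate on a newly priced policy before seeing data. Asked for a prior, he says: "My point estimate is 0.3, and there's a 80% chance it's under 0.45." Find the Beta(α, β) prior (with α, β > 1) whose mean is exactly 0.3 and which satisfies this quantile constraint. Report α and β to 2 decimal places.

With mean 0.3 fixed, write α = 0.3s, β = 0.7s where s = α+β.
Need P(θ < 0.45) = 0.8 under Beta(0.3s, 0.7s). Normal approximation: (q−m)/√(m(1−m)/s) ≈ z_{0.8} = 0.842, so s ≈ 0.3·0.7·(0.842)²/(0.45−0.3)² = 6.6.
At s = 6.6: P(θ<0.45) ≈ 0.809. Adjusting to match 0.8 gives s ≈ 6.02.
So α = 0.3·6.02 ≈ 1.81, β = 0.7·6.02 ≈ 4.22.

α ≈ 1.81, β ≈ 4.22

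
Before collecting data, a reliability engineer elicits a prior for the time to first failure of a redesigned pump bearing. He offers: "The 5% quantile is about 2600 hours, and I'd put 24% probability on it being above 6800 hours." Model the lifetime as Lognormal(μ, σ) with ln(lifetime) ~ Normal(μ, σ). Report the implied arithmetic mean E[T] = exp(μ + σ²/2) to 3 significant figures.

If T ~ Lognormal(μ,σ) then ln T ~ Normal(μ,σ), so the p-quantile of ln T is μ + z_p·σ.
ln(2600) = 7.863 and ln(6800) = 8.825; z_{0.05} = -1.645, z_{0.76} = 0.7063.
σ = (8.825 − 7.863)/(0.7063 − (-1.645)) = 0.409.
μ = 7.863 − (-1.645)·0.409 = 8.536.
E[T] = exp(μ + σ²/2) = exp(8.536 + 0.0836) = 5540 hours.

E[T] ≈ 5540 hours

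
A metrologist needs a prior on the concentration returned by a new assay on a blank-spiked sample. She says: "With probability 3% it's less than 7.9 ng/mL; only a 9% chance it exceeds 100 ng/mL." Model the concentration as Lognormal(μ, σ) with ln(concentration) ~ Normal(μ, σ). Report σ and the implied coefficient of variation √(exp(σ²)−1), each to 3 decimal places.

σ ≈ 0.788, CV ≈ 0.928

If T ~ Lognormal(μ,σ) then ln T ~ Normal(μ,σ), so the p-quantile of ln T is μ + z_p·σ.
ln(7.9) = 2.067 and ln(100) = 4.605; z_{0.03} = -1.881, z_{0.91} = 1.341.
σ = (4.605 − 2.067)/(1.341 − (-1.881)) = 0.788.
μ = 2.067 − (-1.881)·0.788 = 3.549.
CV = √(exp(σ²)−1) = √(exp(0.6208)−1) = 0.928.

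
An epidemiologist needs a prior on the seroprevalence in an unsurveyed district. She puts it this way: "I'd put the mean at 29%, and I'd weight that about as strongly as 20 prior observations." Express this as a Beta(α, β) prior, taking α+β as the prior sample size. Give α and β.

α = 5.8, β = 14.2

Under the effective-sample-size interpretation, Beta(α, β) has prior mean α/(α+β) and prior sample size α+β.
So α+β = 20 and α/(α+β) = 0.29, giving α = 0.29·20 = 5.8 and β = 20 − 5.8 = 14.2.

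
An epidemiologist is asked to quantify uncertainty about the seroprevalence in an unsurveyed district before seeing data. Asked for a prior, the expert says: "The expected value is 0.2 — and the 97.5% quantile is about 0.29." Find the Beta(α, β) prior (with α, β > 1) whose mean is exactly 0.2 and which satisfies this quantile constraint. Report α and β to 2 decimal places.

With mean 0.2 fixed, write α = 0.2s, β = 0.8s where s = α+β.
Need P(θ < 0.29) = 0.975 under Beta(0.2s, 0.8s). Normal approximation: (q−m)/√(m(1−m)/s) ≈ z_{0.975} = 1.96, so s ≈ 0.2·0.8·(1.96)²/(0.29−0.2)² = 75.9.
At s = 75.9: P(θ<0.29) ≈ 0.967. Adjusting to match 0.975 gives s ≈ 86.46.
So α = 0.2·86.46 ≈ 17.29, β = 0.8·86.46 ≈ 69.17.

α ≈ 17.29, β ≈ 69.17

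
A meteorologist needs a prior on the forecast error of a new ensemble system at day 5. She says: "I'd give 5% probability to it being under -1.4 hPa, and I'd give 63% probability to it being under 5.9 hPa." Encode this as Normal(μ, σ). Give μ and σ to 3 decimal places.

For Normal(μ,σ), the p-quantile is μ + z_p·σ. Here z_{0.05} = -1.645, z_{0.63} = 0.3319.
So -1.4 = μ − 1.645σ and 5.9 = μ + 0.3319σ.
Subtracting: σ = (5.9 − -1.4)/(0.3319 − (-1.645)) = 3.693.
Then μ = -1.4 − (-1.645)·3.693 = 4.674.

μ = 4.674, σ = 3.693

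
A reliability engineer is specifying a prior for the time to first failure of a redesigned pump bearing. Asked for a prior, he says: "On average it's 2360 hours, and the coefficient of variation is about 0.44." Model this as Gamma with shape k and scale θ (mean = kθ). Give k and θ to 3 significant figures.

k ≈ 5.17, θ ≈ 457

For Gamma(k, scale θ): mean = kθ, variance = kθ², so CV = 1/√k.
CV = 0.44, hence k = 1/CV² = 5.17.
Then θ = mean/k = 2360/5.17 = 457.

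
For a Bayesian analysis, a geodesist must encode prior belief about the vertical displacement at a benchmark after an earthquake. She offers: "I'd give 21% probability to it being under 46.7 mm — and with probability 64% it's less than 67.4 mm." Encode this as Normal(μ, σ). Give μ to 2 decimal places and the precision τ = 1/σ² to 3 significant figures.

For Normal(μ,σ), the p-quantile is μ + z_p·σ. Here z_{0.21} = -0.8064, z_{0.64} = 0.3585.
So 46.7 = μ − 0.8064σ and 67.4 = μ + 0.3585σ.
Subtracting: σ = (67.4 − 46.7)/(0.3585 − (-0.8064)) = 17.77.
Then μ = 46.7 − (-0.8064)·17.77 = 61.03.
Precision τ = 1/σ² = 1/17.77² = 0.00317.

μ = 61.03, τ = 0.00317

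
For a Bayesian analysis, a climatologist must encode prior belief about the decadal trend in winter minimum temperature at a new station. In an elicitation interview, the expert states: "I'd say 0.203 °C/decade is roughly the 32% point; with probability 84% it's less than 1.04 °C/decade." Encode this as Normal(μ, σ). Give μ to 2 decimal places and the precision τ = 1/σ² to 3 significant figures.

For Normal(μ,σ), the p-quantile is μ + z_p·σ. Here z_{0.32} = -0.4677, z_{0.84} = 0.9945.
So 0.203 = μ − 0.4677σ and 1.04 = μ + 0.9945σ.
Subtracting: σ = (1.04 − 0.203)/(0.9945 − (-0.4677)) = 0.57.
Then μ = 0.203 − (-0.4677)·0.57 = 0.47.
Precision τ = 1/σ² = 1/0.5724² = 3.05.

μ = 0.47, τ = 3.05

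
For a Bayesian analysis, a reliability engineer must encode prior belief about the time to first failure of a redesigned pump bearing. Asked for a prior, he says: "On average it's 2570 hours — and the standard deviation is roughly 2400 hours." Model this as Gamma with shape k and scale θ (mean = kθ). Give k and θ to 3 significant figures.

k ≈ 1.15, θ ≈ 2240

For Gamma(k, scale θ): mean = kθ, variance = kθ², so CV = 1/√k.
CV = SD/mean = 2400/2570 = 0.9339, hence k = 1/CV² = 1.15.
Then θ = mean/k = 2570/1.15 = 2240.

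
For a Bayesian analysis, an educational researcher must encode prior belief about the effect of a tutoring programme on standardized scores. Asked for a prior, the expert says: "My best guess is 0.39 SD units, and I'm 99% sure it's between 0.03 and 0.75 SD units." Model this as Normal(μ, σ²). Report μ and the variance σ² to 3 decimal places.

μ = 0.390, σ² = 0.020

A symmetric 99% interval runs μ ± z·σ with z = 2.576.
Half-width = 0.36, so σ = 0.36/2.576 = 0.1398 and σ² = 0.020.
μ is the stated best guess, 0.390.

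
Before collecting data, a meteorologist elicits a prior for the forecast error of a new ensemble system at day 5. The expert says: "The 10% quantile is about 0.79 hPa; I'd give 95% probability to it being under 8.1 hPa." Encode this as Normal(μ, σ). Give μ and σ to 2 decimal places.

The p-quantile of Normal(μ,σ) is μ + z_p·σ, with z_{0.1} = -1.282 and z_{0.95} = 1.645.
Eliminate σ: μ = (z₂·x₁ − z₁·x₂)/(z₂ − z₁) = (1.645·0.79 − (-1.282)·8.1)/2.926 = 3.99.
Then σ = (x₂ − x₁)/(z₂ − z₁) = (8.1 − 0.79)/2.926 = 2.50.

μ = 3.99, σ = 2.50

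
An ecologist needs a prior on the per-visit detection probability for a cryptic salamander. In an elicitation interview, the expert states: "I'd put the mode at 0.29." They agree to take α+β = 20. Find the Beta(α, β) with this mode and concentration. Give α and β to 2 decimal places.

α = 6.22, β = 13.78

For α,β > 1 the Beta mode is (α−1)/(α+β−2). With α+β = 20, the mode is (α−1)/18.
Set (α−1)/18 = 0.29 → α = 1 + 0.29·18 = 6.22.
β = 20 − α = 13.78.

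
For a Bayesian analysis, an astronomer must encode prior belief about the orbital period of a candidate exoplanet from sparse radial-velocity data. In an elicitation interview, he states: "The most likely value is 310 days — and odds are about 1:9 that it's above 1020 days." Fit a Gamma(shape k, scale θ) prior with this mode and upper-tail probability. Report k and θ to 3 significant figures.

k ≈ 2.33, θ ≈ 233

Gamma(k,θ) with k>1 has mode (k−1)θ, so θ = 310/(k−1).
Need P(X < 1020) = 0.9 with θ tied to k this way. Start at k = 2, θ = 310: P(X<1020) ≈ 0.840.
Too low — raise k to concentrate. Iterating converges to k ≈ 2.33.
Then θ = 310/(2.33−1) ≈ 233.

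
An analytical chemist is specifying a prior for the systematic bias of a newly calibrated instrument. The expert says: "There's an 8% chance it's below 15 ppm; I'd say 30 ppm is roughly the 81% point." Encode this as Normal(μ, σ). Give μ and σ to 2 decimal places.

μ = 24.23, σ = 6.57

For Normal(μ,σ), the p-quantile is μ + z_p·σ. Here z_{0.08} = -1.405, z_{0.81} = 0.8779.
So 15 = μ − 1.405σ and 30 = μ + 0.8779σ.
Subtracting: σ = (30 − 15)/(0.8779 − (-1.405)) = 6.57.
Then μ = 15 − (-1.405)·6.57 = 24.23.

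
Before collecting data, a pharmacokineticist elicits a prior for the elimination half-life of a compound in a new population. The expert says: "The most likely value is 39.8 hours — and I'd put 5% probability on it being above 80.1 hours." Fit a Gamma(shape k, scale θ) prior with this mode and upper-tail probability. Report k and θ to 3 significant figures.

Gamma(k,θ) with k>1 has mode (k−1)θ, so θ = 39.8/(k−1).
Need P(X < 80.1) = 0.95 with θ tied to k this way. Start at k = 2, θ = 39.8: P(X<80.1) ≈ 0.597.
Too low — raise k to concentrate. Iterating converges to k ≈ 6.66.
Then θ = 39.8/(6.66−1) ≈ 7.03.

k ≈ 6.66, θ ≈ 7.03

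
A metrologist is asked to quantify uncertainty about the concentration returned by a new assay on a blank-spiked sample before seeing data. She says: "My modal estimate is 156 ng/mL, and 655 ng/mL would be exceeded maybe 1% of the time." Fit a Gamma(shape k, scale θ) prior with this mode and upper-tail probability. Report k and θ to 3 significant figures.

k ≈ 3, θ ≈ 77.9

Gamma(k,θ) with k>1 has mode (k−1)θ, so θ = 156/(k−1).
Need P(X < 655) = 0.99 with θ tied to k this way. Start at k = 2, θ = 156: P(X<655) ≈ 0.922.
Too low — raise k to concentrate. Iterating converges to k ≈ 3.
Then θ = 156/(3−1) ≈ 77.9.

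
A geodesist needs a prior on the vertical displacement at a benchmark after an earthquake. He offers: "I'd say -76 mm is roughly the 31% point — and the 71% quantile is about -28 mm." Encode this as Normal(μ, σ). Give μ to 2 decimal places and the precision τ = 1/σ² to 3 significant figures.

For Normal(μ,σ), the p-quantile is μ + z_p·σ. Here z_{0.31} = -0.4959, z_{0.71} = 0.5534.
So -76 = μ − 0.4959σ and -28 = μ + 0.5534σ.
Subtracting: σ = (-28 − -76)/(0.5534 − (-0.4959)) = 45.75.
Then μ = -76 − (-0.4959)·45.75 = -53.32.
Precision τ = 1/σ² = 1/45.75² = 0.000478.

μ = -53.32, τ = 0.000478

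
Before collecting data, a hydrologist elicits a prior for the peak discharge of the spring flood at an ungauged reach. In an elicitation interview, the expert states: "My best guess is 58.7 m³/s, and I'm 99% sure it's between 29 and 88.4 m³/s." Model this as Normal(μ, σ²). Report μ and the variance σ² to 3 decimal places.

μ = 58.700, σ² = 132.947

A symmetric 99% interval runs μ ± z·σ with z = 2.576.
Half-width = 29.7, so σ = 29.7/2.576 = 11.5303 and σ² = 132.947.
μ is the stated best guess, 58.700.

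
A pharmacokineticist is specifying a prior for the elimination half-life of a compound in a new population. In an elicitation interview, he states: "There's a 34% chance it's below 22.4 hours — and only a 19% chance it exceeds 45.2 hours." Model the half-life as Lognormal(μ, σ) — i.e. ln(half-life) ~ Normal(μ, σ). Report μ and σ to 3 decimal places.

μ ≈ 3.333, σ ≈ 0.544

If T ~ Lognormal(μ,σ) then ln T ~ Normal(μ,σ), so the p-quantile of ln T is μ + z_p·σ.
ln(22.4) = 3.109 and ln(45.2) = 3.811; z_{0.34} = -0.4125, z_{0.81} = 0.8779.
σ = (3.811 − 3.109)/(0.8779 − (-0.4125)) = 0.544.
μ = 3.109 − (-0.4125)·0.544 = 3.333.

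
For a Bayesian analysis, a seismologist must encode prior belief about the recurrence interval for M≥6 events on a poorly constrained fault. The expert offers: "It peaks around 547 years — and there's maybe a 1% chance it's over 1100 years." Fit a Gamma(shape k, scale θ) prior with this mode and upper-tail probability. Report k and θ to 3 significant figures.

Gamma(k,θ) with k>1 has mode (k−1)θ, so θ = 547/(k−1).
Need P(X < 1100) = 0.99 with θ tied to k this way. Start at k = 2, θ = 547: P(X<1100) ≈ 0.597.
Too low — raise k to concentrate. Iterating converges to k ≈ 11.1.
Then θ = 547/(11.1−1) ≈ 54.4.

k ≈ 11.1, θ ≈ 54.4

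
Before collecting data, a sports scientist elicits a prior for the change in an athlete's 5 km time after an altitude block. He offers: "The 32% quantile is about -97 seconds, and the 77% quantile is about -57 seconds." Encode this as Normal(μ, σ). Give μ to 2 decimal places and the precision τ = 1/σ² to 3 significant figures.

The p-quantile of Normal(μ,σ) is μ + z_p·σ, with z_{0.32} = -0.4677 and z_{0.77} = 0.7388.
Eliminate σ: μ = (z₂·x₁ − z₁·x₂)/(z₂ − z₁) = (0.7388·-97 − (-0.4677)·-57)/1.207 = -81.49.
Then σ = (x₂ − x₁)/(z₂ − z₁) = (-57 − -97)/1.207 = 33.15.
Precision τ = 1/σ² = 1/33.15² = 0.00091.

μ = -81.49, τ = 0.00091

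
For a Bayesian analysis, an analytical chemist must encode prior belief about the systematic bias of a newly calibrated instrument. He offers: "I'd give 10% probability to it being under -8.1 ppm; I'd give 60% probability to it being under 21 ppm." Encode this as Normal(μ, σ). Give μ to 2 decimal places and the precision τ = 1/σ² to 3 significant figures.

For Normal(μ,σ), the p-quantile is μ + z_p·σ. Here z_{0.1} = -1.282, z_{0.6} = 0.2533.
So -8.1 = μ − 1.282σ and 21 = μ + 0.2533σ.
Subtracting: σ = (21 − -8.1)/(0.2533 − (-1.282)) = 18.96.
Then μ = -8.1 − (-1.282)·18.96 = 16.20.
Precision τ = 1/σ² = 1/18.96² = 0.00278.

μ = 16.20, τ = 0.00278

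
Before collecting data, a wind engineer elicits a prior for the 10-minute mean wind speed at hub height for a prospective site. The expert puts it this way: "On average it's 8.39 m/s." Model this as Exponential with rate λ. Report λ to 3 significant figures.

Exponential mean = 1/λ, so λ = 1/8.39 = 0.119.

λ ≈ 0.119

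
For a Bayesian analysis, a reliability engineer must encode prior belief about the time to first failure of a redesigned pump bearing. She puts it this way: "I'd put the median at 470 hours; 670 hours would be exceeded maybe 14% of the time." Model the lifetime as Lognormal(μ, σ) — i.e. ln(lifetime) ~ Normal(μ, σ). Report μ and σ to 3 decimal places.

If T ~ Lognormal(μ,σ) then ln T ~ Normal(μ,σ), so the p-quantile of ln T is μ + z_p·σ.
ln(470) = 6.153 and ln(670) = 6.507; z_{0.5} = 0, z_{0.86} = 1.08.
σ = (6.507 − 6.153)/(1.08 − (0)) = 0.328.
μ = 6.153 − (0)·0.328 = 6.153.

μ ≈ 6.153, σ ≈ 0.328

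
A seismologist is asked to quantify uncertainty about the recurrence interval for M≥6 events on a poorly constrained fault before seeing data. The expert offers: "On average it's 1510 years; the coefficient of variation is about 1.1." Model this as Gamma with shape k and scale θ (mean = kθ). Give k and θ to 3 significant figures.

For Gamma(k, scale θ): mean = kθ, variance = kθ², so CV = 1/√k.
CV = 1.1, hence k = 1/CV² = 0.826.
Then θ = mean/k = 1510/0.826 = 1830.

k ≈ 0.826, θ ≈ 1830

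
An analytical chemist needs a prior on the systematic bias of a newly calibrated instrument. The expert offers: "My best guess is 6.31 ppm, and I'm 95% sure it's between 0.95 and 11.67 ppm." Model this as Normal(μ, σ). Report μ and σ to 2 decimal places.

μ = 6.31, σ = 2.73

A symmetric 95% interval runs μ ± z·σ with z = 1.96.
Half-width = 5.36, so σ = 5.36/1.96 = 2.73.
μ is the stated best guess, 6.31.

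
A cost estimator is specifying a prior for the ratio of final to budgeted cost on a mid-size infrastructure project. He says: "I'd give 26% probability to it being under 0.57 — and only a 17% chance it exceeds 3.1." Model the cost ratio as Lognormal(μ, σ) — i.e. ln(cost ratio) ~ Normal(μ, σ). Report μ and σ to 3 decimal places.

μ ≈ 0.120, σ ≈ 1.060

If T ~ Lognormal(μ,σ) then ln T ~ Normal(μ,σ), so the p-quantile of ln T is μ + z_p·σ.
ln(0.57) = -0.5621 and ln(3.1) = 1.131; z_{0.26} = -0.6433, z_{0.83} = 0.9542.
σ = (1.131 − -0.5621)/(0.9542 − (-0.6433)) = 1.060.
μ = -0.5621 − (-0.6433)·1.060 = 0.120.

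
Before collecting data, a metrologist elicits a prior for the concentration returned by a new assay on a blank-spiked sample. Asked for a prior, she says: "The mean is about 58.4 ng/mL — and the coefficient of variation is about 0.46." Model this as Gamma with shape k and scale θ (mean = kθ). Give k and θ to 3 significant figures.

k ≈ 4.73, θ ≈ 12.4

For Gamma(k, scale θ): mean = kθ, variance = kθ², so CV = 1/√k.
CV = 0.46, hence k = 1/CV² = 4.73.
Then θ = mean/k = 58.4/4.73 = 12.4.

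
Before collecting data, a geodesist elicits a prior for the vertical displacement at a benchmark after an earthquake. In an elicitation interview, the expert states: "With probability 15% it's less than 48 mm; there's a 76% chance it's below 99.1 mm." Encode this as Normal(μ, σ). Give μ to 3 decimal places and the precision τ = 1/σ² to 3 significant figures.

For Normal(μ,σ), the p-quantile is μ + z_p·σ. Here z_{0.15} = -1.036, z_{0.76} = 0.7063.
So 48 = μ − 1.036σ and 99.1 = μ + 0.7063σ.
Subtracting: σ = (99.1 − 48)/(0.7063 − (-1.036)) = 29.322.
Then μ = 48 − (-1.036)·29.322 = 78.390.
Precision τ = 1/σ² = 1/29.32² = 0.00116.

μ = 78.390, τ = 0.00116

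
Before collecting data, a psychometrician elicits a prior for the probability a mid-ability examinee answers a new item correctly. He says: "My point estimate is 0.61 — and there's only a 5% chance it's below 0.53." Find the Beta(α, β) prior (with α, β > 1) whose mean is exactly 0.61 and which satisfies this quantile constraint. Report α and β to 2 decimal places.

α ≈ 62.71, β ≈ 40.09

With mean 0.61 fixed, write α = 0.61s, β = 0.39s where s = α+β.
Need P(θ < 0.53) = 0.05 under Beta(0.61s, 0.39s). Normal approximation: (q−m)/√(m(1−m)/s) ≈ z_{0.05} = -1.64, so s ≈ 0.61·0.39·(-1.64)²/(0.53−0.61)² = 100.6.
At s = 100.6: P(θ<0.53) ≈ 0.052. Adjusting to match 0.05 gives s ≈ 102.81.
So α = 0.61·102.81 ≈ 62.71, β = 0.39·102.81 ≈ 40.09.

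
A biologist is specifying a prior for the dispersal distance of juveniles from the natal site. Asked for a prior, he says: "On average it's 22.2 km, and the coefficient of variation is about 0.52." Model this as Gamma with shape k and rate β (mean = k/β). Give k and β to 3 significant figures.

k ≈ 3.7, β ≈ 0.167

For Gamma(k, rate β): mean = k/β, variance = k/β², so CV = 1/√k.
CV = 0.52, hence k = 1/CV² = 3.7.
Then β = k/mean = 3.7/22.2 = 0.167.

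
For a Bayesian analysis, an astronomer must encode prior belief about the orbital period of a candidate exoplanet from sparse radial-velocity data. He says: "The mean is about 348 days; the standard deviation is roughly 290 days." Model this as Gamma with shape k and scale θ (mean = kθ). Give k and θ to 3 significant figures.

k ≈ 1.44, θ ≈ 242

For Gamma(k, scale θ): mean = kθ, variance = kθ², so CV = 1/√k.
CV = SD/mean = 290/348 = 0.8333, hence k = 1/CV² = 1.44.
Then θ = mean/k = 348/1.44 = 242.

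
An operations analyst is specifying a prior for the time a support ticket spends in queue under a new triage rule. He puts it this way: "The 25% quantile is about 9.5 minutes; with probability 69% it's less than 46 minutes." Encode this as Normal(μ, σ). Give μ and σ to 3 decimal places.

The p-quantile of Normal(μ,σ) is μ + z_p·σ, with z_{0.25} = -0.6745 and z_{0.69} = 0.4959.
Eliminate σ: μ = (z₂·x₁ − z₁·x₂)/(z₂ − z₁) = (0.4959·9.5 − (-0.6745)·46)/1.17 = 30.536.
Then σ = (x₂ − x₁)/(z₂ − z₁) = (46 − 9.5)/1.17 = 31.188.

μ = 30.536, σ = 31.188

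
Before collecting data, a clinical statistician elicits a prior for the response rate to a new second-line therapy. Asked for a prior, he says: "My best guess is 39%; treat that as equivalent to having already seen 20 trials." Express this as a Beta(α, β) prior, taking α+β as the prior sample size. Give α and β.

Under the effective-sample-size interpretation, Beta(α, β) has prior mean α/(α+β) and prior sample size α+β.
So α+β = 20 and α/(α+β) = 0.39, giving α = 0.39·20 = 7.8 and β = 20 − 7.8 = 12.2.

α = 7.8, β = 12.2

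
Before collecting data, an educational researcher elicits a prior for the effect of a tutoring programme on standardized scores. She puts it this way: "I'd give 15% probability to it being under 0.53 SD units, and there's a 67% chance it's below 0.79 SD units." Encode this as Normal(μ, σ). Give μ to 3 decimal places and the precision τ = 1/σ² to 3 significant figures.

μ = 0.713, τ = 32.2

The p-quantile of Normal(μ,σ) is μ + z_p·σ, with z_{0.15} = -1.036 and z_{0.67} = 0.4399.
Eliminate σ: μ = (z₂·x₁ − z₁·x₂)/(z₂ − z₁) = (0.4399·0.53 − (-1.036)·0.79)/1.476 = 0.713.
Then σ = (x₂ − x₁)/(z₂ − z₁) = (0.79 − 0.53)/1.476 = 0.176.
Precision τ = 1/σ² = 1/0.1761² = 32.2.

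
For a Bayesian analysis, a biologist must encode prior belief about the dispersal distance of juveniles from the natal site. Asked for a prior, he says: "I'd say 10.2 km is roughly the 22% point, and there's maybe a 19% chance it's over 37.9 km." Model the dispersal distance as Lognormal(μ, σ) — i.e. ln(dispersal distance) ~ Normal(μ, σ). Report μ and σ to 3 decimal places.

μ ≈ 2.937, σ ≈ 0.795

If T ~ Lognormal(μ,σ) then ln T ~ Normal(μ,σ), so the p-quantile of ln T is μ + z_p·σ.
ln(10.2) = 2.322 and ln(37.9) = 3.635; z_{0.22} = -0.7722, z_{0.81} = 0.8779.
σ = (3.635 − 2.322)/(0.8779 − (-0.7722)) = 0.795.
μ = 2.322 − (-0.7722)·0.795 = 2.937.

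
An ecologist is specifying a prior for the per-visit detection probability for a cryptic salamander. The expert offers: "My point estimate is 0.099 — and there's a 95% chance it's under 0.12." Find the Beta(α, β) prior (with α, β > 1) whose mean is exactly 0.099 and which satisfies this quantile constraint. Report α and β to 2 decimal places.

With mean 0.099 fixed, write α = 0.099s, β = 0.901s where s = α+β.
Need P(θ < 0.12) = 0.95 under Beta(0.099s, 0.901s). Normal approximation: (q−m)/√(m(1−m)/s) ≈ z_{0.95} = 1.64, so s ≈ 0.099·0.901·(1.64)²/(0.12−0.099)² = 547.2.
At s = 547.2: P(θ<0.12) ≈ 0.944. Adjusting to match 0.95 gives s ≈ 587.48.
So α = 0.099·587.48 ≈ 58.16, β = 0.901·587.48 ≈ 529.32.

α ≈ 58.16, β ≈ 529.32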